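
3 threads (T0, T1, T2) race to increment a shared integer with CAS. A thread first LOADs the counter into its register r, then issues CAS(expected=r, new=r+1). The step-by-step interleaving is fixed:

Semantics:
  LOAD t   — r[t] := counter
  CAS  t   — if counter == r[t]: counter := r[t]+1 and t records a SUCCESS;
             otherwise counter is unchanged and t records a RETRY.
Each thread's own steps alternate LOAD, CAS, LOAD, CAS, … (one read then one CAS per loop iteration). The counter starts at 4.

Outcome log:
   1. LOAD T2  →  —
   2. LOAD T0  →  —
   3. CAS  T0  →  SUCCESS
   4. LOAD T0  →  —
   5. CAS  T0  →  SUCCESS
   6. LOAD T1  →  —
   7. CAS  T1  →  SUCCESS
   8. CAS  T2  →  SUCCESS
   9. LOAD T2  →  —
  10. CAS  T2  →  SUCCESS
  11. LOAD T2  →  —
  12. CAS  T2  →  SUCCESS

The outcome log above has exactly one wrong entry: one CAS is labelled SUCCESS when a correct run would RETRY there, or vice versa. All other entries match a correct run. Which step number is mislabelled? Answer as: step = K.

step = 8

Correct run:
T2 LOAD — after: cnt=4, r=4 — load
T0 LOAD — after: cnt=4, r=4 — load
T0 CAS — after: cnt=5, r=4 — ok
T0 LOAD — after: cnt=5, r=5 — load
T0 CAS — after: cnt=6, r=5 — ok
T1 LOAD — after: cnt=6, r=6 — load
T1 CAS — after: cnt=7, r=6 — ok
T2 CAS — after: cnt=7, r=4 — retry
T2 LOAD — after: cnt=7, r=7 — load
T2 CAS — after: cnt=8, r=7 — ok
T2 LOAD — after: cnt=8, r=8 — load
T2 CAS — after: cnt=9, r=8 — ok
Mismatch at 8.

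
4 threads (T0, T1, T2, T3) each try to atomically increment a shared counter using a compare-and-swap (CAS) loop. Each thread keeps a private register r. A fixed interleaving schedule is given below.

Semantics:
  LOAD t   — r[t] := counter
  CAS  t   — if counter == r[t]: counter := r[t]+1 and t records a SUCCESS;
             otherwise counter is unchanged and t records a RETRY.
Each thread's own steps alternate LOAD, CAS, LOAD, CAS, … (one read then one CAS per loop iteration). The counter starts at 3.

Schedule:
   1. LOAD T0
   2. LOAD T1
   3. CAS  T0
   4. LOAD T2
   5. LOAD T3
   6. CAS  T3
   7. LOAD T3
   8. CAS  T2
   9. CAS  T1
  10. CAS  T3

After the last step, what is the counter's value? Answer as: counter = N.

step 1: T0 LOAD ⇒ load; ctr=3 reg=3
step 2: T1 LOAD ⇒ load; ctr=3 reg=3
step 3: T0 CAS ⇒ ok; ctr=4 reg=3
step 4: T2 LOAD ⇒ load; ctr=4 reg=4
step 5: T3 LOAD ⇒ load; ctr=4 reg=4
step 6: T3 CAS ⇒ ok; ctr=5 reg=4
step 7: T3 LOAD ⇒ load; ctr=5 reg=5
step 8: T2 CAS ⇒ retry; ctr=5 reg=4
step 9: T1 CAS ⇒ retry; ctr=5 reg=3
step 10: T3 CAS ⇒ ok; ctr=6 reg=5

counter = 6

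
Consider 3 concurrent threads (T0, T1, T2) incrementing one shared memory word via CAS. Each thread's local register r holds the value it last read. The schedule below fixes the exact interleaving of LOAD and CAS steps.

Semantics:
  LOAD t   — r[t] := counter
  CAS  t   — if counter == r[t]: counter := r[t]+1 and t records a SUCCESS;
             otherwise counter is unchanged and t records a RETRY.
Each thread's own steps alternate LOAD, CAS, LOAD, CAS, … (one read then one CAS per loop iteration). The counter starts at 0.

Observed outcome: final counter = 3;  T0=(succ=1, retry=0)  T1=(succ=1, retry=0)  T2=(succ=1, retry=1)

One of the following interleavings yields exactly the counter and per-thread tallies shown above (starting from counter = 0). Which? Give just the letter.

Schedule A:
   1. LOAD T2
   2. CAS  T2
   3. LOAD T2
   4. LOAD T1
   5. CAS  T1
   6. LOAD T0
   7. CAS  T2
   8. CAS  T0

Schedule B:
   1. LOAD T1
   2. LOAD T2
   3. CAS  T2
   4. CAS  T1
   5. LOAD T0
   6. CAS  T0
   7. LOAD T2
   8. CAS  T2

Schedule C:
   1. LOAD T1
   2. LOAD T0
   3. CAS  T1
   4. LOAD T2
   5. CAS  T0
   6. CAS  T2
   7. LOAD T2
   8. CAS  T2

A

Tracing schedule A:
[1] T2.load  rd  (counter 0, T2.r 0)
[2] T2.cas  hit  (counter 1, T2.r 0)
[3] T2.load  rd  (counter 1, T2.r 1)
[4] T1.load  rd  (counter 1, T1.r 1)
[5] T1.cas  hit  (counter 2, T1.r 1)
[6] T0.load  rd  (counter 2, T0.r 2)
[7] T2.cas  miss  (counter 2, T2.r 1)
[8] T0.cas  hit  (counter 3, T0.r 2)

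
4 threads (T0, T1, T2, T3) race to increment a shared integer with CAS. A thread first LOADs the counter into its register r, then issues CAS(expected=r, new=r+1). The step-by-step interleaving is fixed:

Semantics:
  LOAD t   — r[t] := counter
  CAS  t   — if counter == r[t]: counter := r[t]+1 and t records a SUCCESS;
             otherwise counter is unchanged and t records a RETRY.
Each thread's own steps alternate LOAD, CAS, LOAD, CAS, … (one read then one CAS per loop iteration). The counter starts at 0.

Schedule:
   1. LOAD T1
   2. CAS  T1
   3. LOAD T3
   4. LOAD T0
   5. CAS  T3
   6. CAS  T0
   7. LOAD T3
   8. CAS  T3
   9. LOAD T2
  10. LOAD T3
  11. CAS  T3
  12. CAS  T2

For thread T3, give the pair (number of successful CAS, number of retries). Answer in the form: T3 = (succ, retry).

#1 T1 reads 0
#2 T1 CAS(0→1) writes; counter now 1
#3 T3 reads 1
#4 T0 reads 1
#5 T3 CAS(1→2) writes; counter now 2
#6 T0 CAS(1→2) fails; counter now 2
#7 T3 reads 2
#8 T3 CAS(2→3) writes; counter now 3
#9 T2 reads 3
#10 T3 reads 3
#11 T3 CAS(3→4) writes; counter now 4
#12 T2 CAS(3→4) fails; counter now 4

T3 = (3, 0)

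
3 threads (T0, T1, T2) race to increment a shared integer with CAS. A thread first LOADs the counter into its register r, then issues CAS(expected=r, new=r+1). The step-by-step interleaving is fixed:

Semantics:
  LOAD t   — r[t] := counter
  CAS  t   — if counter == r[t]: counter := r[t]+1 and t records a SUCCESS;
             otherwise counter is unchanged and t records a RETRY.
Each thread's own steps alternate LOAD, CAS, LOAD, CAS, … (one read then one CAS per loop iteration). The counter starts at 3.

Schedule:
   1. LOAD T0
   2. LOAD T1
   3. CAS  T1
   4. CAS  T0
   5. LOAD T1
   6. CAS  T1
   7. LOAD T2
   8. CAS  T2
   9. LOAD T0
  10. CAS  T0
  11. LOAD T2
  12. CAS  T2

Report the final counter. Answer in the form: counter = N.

counter = 8

   1) LOAD T0:  M=3  r_T0=3
   2) LOAD T1:  M=3  r_T1=3
   3) CAS  T1:  M=4  r_T1=3 ✓
   4) CAS  T0:  M=4  r_T0=3 ✗
   5) LOAD T1:  M=4  r_T1=4
   6) CAS  T1:  M=5  r_T1=4 ✓
   7) LOAD T2:  M=5  r_T2=5
   8) CAS  T2:  M=6  r_T2=5 ✓
   9) LOAD T0:  M=6  r_T0=6
  10) CAS  T0:  M=7  r_T0=6 ✓
  11) LOAD T2:  M=7  r_T2=7
  12) CAS  T2:  M=8  r_T2=7 ✓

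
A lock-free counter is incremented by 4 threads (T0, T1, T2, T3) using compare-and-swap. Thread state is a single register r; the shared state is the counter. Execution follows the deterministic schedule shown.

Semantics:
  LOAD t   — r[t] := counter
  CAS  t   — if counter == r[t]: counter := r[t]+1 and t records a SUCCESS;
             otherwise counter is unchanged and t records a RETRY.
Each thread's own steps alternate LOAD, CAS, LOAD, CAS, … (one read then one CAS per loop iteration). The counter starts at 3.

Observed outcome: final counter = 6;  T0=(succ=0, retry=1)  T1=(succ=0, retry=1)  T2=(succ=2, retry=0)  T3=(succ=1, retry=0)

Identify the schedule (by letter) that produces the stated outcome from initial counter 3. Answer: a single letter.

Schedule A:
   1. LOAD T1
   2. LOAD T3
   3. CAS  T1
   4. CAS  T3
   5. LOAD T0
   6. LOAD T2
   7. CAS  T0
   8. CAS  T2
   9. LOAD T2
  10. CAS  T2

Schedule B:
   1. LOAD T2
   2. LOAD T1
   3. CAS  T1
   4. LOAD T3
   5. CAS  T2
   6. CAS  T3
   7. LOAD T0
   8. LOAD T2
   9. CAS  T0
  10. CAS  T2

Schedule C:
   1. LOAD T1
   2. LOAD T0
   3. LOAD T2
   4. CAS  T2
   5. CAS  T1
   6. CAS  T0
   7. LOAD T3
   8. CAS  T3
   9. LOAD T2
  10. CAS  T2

C

Run C:
[1] T1.load  rd  (counter 3, T1.r 3)
[2] T0.load  rd  (counter 3, T0.r 3)
[3] T2.load  rd  (counter 3, T2.r 3)
[4] T2.cas  hit  (counter 4, T2.r 3)
[5] T1.cas  miss  (counter 4, T1.r 3)
[6] T0.cas  miss  (counter 4, T0.r 3)
[7] T3.load  rd  (counter 4, T3.r 4)
[8] T3.cas  hit  (counter 5, T3.r 4)
[9] T2.load  rd  (counter 5, T2.r 5)
[10] T2.cas  hit  (counter 6, T2.r 5)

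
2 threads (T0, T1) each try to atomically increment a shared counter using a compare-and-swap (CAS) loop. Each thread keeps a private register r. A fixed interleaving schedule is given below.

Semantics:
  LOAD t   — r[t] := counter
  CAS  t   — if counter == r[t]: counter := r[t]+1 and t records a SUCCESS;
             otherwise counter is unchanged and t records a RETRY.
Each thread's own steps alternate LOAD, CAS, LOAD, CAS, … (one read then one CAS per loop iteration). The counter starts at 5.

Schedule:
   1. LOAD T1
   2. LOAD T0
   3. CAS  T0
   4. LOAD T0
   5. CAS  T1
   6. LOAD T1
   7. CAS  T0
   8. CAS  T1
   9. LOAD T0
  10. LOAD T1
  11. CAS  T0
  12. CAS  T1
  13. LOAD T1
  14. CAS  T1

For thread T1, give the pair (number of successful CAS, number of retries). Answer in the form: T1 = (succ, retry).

step 1: T1 LOAD ⇒ load; ctr=5 reg=5
step 2: T0 LOAD ⇒ load; ctr=5 reg=5
step 3: T0 CAS ⇒ ok; ctr=6 reg=5
step 4: T0 LOAD ⇒ load; ctr=6 reg=6
step 5: T1 CAS ⇒ retry; ctr=6 reg=5
step 6: T1 LOAD ⇒ load; ctr=6 reg=6
step 7: T0 CAS ⇒ ok; ctr=7 reg=6
step 8: T1 CAS ⇒ retry; ctr=7 reg=6
step 9: T0 LOAD ⇒ load; ctr=7 reg=7
step 10: T1 LOAD ⇒ load; ctr=7 reg=7
step 11: T0 CAS ⇒ ok; ctr=8 reg=7
step 12: T1 CAS ⇒ retry; ctr=8 reg=7
step 13: T1 LOAD ⇒ load; ctr=8 reg=8
step 14: T1 CAS ⇒ ok; ctr=9 reg=8

T1 = (1, 3)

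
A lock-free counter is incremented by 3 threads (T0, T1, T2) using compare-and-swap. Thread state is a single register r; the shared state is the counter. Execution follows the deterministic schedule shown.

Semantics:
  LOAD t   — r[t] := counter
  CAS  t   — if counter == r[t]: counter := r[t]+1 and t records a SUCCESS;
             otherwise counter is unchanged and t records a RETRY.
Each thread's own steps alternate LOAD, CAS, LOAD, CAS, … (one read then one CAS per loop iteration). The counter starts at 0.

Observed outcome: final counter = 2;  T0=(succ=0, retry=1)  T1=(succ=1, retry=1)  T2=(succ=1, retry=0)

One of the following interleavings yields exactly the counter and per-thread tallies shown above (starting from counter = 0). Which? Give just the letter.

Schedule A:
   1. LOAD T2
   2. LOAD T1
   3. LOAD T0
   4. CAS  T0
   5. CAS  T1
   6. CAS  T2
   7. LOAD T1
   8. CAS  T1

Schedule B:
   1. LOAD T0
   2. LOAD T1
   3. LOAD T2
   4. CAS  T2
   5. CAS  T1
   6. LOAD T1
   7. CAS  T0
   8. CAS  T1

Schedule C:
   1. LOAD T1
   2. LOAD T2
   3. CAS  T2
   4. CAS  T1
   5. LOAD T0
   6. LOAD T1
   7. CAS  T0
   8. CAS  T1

Simulating candidate B:
#1 T0 reads 0
#2 T1 reads 0
#3 T2 reads 0
#4 T2 CAS(0→1) writes; counter now 1
#5 T1 CAS(0→1) fails; counter now 1
#6 T1 reads 1
#7 T0 CAS(0→1) fails; counter now 1
#8 T1 CAS(1→2) writes; counter now 2

B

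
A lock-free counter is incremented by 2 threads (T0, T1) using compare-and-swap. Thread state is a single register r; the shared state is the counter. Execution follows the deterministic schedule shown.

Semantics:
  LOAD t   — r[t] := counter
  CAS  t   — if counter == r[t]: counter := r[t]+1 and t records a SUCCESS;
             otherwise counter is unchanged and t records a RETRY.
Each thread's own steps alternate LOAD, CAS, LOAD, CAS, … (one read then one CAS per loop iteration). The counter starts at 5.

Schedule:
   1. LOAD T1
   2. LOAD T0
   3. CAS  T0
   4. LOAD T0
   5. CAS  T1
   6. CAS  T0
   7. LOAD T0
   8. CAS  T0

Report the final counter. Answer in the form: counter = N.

counter = 8

1. LOAD T1 → mem=5 r[T1]=5 [LOAD]
2. LOAD T0 → mem=5 r[T0]=5 [LOAD]
3. CAS T0 → mem=6 r[T0]=5 [OK]
4. LOAD T0 → mem=6 r[T0]=6 [LOAD]
5. CAS T1 → mem=6 r[T1]=5 [RETRY]
6. CAS T0 → mem=7 r[T0]=6 [OK]
7. LOAD T0 → mem=7 r[T0]=7 [LOAD]
8. CAS T0 → mem=8 r[T0]=7 [OK]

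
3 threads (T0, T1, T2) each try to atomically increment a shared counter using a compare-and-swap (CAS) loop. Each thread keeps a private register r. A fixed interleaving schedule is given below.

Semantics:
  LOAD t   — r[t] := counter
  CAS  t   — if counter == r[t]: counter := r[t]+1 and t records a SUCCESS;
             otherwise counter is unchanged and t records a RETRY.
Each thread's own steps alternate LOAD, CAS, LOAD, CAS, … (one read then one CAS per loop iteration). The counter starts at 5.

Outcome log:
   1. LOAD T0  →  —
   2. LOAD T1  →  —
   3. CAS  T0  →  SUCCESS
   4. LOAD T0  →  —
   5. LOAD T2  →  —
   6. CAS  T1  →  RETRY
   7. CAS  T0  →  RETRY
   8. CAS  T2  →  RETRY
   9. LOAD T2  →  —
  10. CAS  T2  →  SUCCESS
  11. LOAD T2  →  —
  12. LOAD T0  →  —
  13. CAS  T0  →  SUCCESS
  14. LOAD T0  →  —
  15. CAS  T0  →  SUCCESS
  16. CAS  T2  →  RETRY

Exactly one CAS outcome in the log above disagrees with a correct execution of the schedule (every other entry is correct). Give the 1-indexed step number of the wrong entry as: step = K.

step = 7

Re-executing:
T0 LOAD — after: cnt=5, r=5 — load
T1 LOAD — after: cnt=5, r=5 — load
T0 CAS — after: cnt=6, r=5 — ok
T0 LOAD — after: cnt=6, r=6 — load
T2 LOAD — after: cnt=6, r=6 — load
T1 CAS — after: cnt=6, r=5 — retry
T0 CAS — after: cnt=7, r=6 — ok
T2 CAS — after: cnt=7, r=6 — retry
T2 LOAD — after: cnt=7, r=7 — load
T2 CAS — after: cnt=8, r=7 — ok
T2 LOAD — after: cnt=8, r=8 — load
T0 LOAD — after: cnt=8, r=8 — load
T0 CAS — after: cnt=9, r=8 — ok
T0 LOAD — after: cnt=9, r=9 — load
T0 CAS — after: cnt=10, r=9 — ok
T2 CAS — after: cnt=10, r=8 — retry
Mismatch at 7.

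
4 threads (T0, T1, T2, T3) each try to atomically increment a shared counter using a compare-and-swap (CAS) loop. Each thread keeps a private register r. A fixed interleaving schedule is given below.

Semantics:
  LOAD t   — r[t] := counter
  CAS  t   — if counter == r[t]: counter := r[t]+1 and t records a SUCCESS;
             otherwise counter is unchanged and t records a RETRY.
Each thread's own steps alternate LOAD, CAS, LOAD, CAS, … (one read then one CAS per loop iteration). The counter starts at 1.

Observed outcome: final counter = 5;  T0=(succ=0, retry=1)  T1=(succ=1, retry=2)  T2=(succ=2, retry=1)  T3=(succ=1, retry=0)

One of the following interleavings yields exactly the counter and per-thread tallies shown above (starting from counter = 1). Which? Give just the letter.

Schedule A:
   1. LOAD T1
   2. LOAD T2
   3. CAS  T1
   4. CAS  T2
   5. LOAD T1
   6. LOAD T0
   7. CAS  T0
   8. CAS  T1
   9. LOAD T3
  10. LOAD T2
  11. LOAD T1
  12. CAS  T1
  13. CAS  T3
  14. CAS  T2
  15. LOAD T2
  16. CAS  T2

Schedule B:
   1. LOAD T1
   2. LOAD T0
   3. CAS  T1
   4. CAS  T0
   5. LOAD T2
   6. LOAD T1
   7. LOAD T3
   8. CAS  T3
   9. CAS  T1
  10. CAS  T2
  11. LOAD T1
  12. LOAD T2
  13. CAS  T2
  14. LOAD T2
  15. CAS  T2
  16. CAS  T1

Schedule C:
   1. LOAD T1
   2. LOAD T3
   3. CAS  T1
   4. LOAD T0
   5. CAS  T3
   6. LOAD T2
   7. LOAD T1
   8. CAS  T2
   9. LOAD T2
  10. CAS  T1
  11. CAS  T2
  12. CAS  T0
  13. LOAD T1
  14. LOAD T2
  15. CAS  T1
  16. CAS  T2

Tracing schedule B:
[1] T1.load  rd  (counter 1, T1.r 1)
[2] T0.load  rd  (counter 1, T0.r 1)
[3] T1.cas  hit  (counter 2, T1.r 1)
[4] T0.cas  miss  (counter 2, T0.r 1)
[5] T2.load  rd  (counter 2, T2.r 2)
[6] T1.load  rd  (counter 2, T1.r 2)
[7] T3.load  rd  (counter 2, T3.r 2)
[8] T3.cas  hit  (counter 3, T3.r 2)
[9] T1.cas  miss  (counter 3, T1.r 2)
[10] T2.cas  miss  (counter 3, T2.r 2)
[11] T1.load  rd  (counter 3, T1.r 3)
[12] T2.load  rd  (counter 3, T2.r 3)
[13] T2.cas  hit  (counter 4, T2.r 3)
[14] T2.load  rd  (counter 4, T2.r 4)
[15] T2.cas  hit  (counter 5, T2.r 4)
[16] T1.cas  miss  (counter 5, T1.r 3)

B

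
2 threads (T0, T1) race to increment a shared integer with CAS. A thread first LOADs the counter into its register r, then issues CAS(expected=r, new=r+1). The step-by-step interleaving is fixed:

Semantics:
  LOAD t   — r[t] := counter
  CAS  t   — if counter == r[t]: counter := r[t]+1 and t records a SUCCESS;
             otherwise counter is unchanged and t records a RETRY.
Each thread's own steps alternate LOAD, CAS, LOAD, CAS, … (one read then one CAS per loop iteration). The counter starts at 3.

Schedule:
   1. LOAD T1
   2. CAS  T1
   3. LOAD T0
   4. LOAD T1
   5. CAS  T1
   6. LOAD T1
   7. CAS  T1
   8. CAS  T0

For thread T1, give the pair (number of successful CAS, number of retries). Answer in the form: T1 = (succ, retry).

T1 = (3, 0)

   1) LOAD T1:  M=3  r_T1=3
   2) CAS  T1:  M=4  r_T1=3 ✓
   3) LOAD T0:  M=4  r_T0=4
   4) LOAD T1:  M=4  r_T1=4
   5) CAS  T1:  M=5  r_T1=4 ✓
   6) LOAD T1:  M=5  r_T1=5
   7) CAS  T1:  M=6  r_T1=5 ✓
   8) CAS  T0:  M=6  r_T0=4 ✗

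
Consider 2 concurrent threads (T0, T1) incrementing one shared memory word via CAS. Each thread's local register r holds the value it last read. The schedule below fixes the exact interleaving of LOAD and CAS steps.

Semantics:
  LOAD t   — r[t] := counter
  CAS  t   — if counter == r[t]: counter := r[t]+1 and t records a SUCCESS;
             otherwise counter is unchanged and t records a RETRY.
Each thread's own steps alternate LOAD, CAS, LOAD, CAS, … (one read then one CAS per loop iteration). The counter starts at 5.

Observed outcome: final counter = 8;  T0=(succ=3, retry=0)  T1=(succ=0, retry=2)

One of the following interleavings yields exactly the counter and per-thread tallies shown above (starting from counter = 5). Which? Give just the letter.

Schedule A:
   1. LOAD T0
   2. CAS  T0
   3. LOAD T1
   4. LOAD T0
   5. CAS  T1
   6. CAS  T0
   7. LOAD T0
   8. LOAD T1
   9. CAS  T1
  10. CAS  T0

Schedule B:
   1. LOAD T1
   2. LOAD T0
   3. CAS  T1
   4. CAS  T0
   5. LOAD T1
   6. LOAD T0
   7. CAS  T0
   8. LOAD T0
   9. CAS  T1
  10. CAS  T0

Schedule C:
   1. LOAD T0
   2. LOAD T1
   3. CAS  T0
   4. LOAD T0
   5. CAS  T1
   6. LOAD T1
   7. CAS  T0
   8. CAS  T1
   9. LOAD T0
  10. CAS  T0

Simulating candidate C:
[1] T0.load  rd  (counter 5, T0.r 5)
[2] T1.load  rd  (counter 5, T1.r 5)
[3] T0.cas  hit  (counter 6, T0.r 5)
[4] T0.load  rd  (counter 6, T0.r 6)
[5] T1.cas  miss  (counter 6, T1.r 5)
[6] T1.load  rd  (counter 6, T1.r 6)
[7] T0.cas  hit  (counter 7, T0.r 6)
[8] T1.cas  miss  (counter 7, T1.r 6)
[9] T0.load  rd  (counter 7, T0.r 7)
[10] T0.cas  hit  (counter 8, T0.r 7)

C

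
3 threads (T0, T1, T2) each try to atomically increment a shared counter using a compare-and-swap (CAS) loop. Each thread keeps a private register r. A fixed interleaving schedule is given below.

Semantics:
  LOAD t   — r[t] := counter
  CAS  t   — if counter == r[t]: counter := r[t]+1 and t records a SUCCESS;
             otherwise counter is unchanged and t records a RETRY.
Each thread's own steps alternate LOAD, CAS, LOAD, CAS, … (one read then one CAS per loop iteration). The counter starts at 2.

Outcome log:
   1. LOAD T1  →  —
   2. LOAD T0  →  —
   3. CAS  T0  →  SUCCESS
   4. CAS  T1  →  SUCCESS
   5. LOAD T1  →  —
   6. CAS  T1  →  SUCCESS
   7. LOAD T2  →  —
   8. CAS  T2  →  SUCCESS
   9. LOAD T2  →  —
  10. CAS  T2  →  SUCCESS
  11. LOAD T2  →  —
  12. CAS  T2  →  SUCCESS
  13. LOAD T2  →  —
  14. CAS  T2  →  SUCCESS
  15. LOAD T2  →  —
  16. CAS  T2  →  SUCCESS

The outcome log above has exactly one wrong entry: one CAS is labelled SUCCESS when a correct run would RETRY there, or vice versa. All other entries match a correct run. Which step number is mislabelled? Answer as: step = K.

step = 4

Correct run:
step 1: T1 LOAD ⇒ load; ctr=2 reg=2
step 2: T0 LOAD ⇒ load; ctr=2 reg=2
step 3: T0 CAS ⇒ ok; ctr=3 reg=2
step 4: T1 CAS ⇒ retry; ctr=3 reg=2
step 5: T1 LOAD ⇒ load; ctr=3 reg=3
step 6: T1 CAS ⇒ ok; ctr=4 reg=3
step 7: T2 LOAD ⇒ load; ctr=4 reg=4
step 8: T2 CAS ⇒ ok; ctr=5 reg=4
step 9: T2 LOAD ⇒ load; ctr=5 reg=5
step 10: T2 CAS ⇒ ok; ctr=6 reg=5
step 11: T2 LOAD ⇒ load; ctr=6 reg=6
step 12: T2 CAS ⇒ ok; ctr=7 reg=6
step 13: T2 LOAD ⇒ load; ctr=7 reg=7
step 14: T2 CAS ⇒ ok; ctr=8 reg=7
step 15: T2 LOAD ⇒ load; ctr=8 reg=8
step 16: T2 CAS ⇒ ok; ctr=9 reg=8
Flip is step 4.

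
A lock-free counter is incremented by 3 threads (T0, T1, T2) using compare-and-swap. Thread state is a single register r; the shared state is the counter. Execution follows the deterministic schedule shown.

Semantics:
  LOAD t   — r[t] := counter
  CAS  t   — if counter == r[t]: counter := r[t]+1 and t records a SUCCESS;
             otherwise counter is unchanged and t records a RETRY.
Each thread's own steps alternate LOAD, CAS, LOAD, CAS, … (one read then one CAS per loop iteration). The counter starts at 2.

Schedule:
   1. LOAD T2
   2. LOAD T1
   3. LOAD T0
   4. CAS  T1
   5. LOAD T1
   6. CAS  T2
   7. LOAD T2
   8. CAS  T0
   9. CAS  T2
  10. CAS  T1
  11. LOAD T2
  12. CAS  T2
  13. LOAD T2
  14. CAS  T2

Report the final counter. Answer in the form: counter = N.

1. LOAD T2 → mem=2 r[T2]=2 [LOAD]
2. LOAD T1 → mem=2 r[T1]=2 [LOAD]
3. LOAD T0 → mem=2 r[T0]=2 [LOAD]
4. CAS T1 → mem=3 r[T1]=2 [OK]
5. LOAD T1 → mem=3 r[T1]=3 [LOAD]
6. CAS T2 → mem=3 r[T2]=2 [RETRY]
7. LOAD T2 → mem=3 r[T2]=3 [LOAD]
8. CAS T0 → mem=3 r[T0]=2 [RETRY]
9. CAS T2 → mem=4 r[T2]=3 [OK]
10. CAS T1 → mem=4 r[T1]=3 [RETRY]
11. LOAD T2 → mem=4 r[T2]=4 [LOAD]
12. CAS T2 → mem=5 r[T2]=4 [OK]
13. LOAD T2 → mem=5 r[T2]=5 [LOAD]
14. CAS T2 → mem=6 r[T2]=5 [OK]

counter = 6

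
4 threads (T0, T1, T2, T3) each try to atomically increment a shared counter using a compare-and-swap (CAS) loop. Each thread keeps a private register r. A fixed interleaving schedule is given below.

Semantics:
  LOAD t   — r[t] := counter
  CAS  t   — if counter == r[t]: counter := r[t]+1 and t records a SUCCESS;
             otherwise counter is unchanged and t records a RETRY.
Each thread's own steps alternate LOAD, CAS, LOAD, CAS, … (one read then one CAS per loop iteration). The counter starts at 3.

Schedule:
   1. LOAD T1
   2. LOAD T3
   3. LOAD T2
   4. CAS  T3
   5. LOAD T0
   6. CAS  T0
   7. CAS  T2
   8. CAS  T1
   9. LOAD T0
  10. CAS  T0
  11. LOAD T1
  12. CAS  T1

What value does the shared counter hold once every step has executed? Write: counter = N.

[1] T1.load  rd  (counter 3, T1.r 3)
[2] T3.load  rd  (counter 3, T3.r 3)
[3] T2.load  rd  (counter 3, T2.r 3)
[4] T3.cas  hit  (counter 4, T3.r 3)
[5] T0.load  rd  (counter 4, T0.r 4)
[6] T0.cas  hit  (counter 5, T0.r 4)
[7] T2.cas  miss  (counter 5, T2.r 3)
[8] T1.cas  miss  (counter 5, T1.r 3)
[9] T0.load  rd  (counter 5, T0.r 5)
[10] T0.cas  hit  (counter 6, T0.r 5)
[11] T1.load  rd  (counter 6, T1.r 6)
[12] T1.cas  hit  (counter 7, T1.r 6)

counter = 7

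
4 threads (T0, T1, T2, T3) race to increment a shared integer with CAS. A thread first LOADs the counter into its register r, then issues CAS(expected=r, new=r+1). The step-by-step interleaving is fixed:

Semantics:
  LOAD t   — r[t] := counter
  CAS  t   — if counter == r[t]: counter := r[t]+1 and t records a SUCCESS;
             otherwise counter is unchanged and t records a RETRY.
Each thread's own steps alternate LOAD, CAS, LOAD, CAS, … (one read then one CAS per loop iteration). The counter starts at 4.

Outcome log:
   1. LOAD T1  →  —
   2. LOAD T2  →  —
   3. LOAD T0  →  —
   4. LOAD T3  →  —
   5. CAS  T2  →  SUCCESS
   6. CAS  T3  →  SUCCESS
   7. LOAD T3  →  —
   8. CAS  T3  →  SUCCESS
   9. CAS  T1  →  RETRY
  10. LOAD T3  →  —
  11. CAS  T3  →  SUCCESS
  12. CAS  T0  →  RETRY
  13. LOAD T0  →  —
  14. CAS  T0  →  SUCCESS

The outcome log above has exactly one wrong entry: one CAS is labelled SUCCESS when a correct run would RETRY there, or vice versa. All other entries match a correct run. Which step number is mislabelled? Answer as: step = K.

step = 6

Reference trace:
#1 T1 reads 4
#2 T2 reads 4
#3 T0 reads 4
#4 T3 reads 4
#5 T2 CAS(4→5) writes; counter now 5
#6 T3 CAS(4→5) fails; counter now 5
#7 T3 reads 5
#8 T3 CAS(5→6) writes; counter now 6
#9 T1 CAS(4→5) fails; counter now 6
#10 T3 reads 6
#11 T3 CAS(6→7) writes; counter now 7
#12 T0 CAS(4→5) fails; counter now 7
#13 T0 reads 7
#14 T0 CAS(7→8) writes; counter now 8
Log disagrees first at step 6.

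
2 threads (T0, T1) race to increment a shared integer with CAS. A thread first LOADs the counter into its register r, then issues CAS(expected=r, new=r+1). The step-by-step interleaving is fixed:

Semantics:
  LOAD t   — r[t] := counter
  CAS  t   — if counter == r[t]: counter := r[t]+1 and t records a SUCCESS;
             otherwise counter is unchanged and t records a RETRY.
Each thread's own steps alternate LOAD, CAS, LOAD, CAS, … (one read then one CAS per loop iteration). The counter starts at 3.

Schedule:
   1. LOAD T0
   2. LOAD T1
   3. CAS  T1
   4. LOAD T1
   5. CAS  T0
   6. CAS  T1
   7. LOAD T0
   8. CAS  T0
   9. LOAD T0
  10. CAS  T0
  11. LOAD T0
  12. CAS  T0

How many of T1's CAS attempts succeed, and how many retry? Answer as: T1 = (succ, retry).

T1 = (2, 0)

step 1: T0 LOAD ⇒ load; ctr=3 reg=3
step 2: T1 LOAD ⇒ load; ctr=3 reg=3
step 3: T1 CAS ⇒ ok; ctr=4 reg=3
step 4: T1 LOAD ⇒ load; ctr=4 reg=4
step 5: T0 CAS ⇒ retry; ctr=4 reg=3
step 6: T1 CAS ⇒ ok; ctr=5 reg=4
step 7: T0 LOAD ⇒ load; ctr=5 reg=5
step 8: T0 CAS ⇒ ok; ctr=6 reg=5
step 9: T0 LOAD ⇒ load; ctr=6 reg=6
step 10: T0 CAS ⇒ ok; ctr=7 reg=6
step 11: T0 LOAD ⇒ load; ctr=7 reg=7
step 12: T0 CAS ⇒ ok; ctr=8 reg=7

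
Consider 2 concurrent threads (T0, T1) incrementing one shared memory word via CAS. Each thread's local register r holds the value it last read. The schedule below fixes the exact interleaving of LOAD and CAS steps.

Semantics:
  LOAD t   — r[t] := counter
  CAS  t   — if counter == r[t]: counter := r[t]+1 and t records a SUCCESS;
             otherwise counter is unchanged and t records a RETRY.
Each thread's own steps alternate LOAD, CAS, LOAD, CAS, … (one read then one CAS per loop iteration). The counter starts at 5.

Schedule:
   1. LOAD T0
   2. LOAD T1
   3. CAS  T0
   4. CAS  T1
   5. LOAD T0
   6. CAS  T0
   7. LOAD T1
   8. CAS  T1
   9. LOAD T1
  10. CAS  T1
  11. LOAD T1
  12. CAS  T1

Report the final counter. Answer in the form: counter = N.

[1] T0.load  rd  (counter 5, T0.r 5)
[2] T1.load  rd  (counter 5, T1.r 5)
[3] T0.cas  hit  (counter 6, T0.r 5)
[4] T1.cas  miss  (counter 6, T1.r 5)
[5] T0.load  rd  (counter 6, T0.r 6)
[6] T0.cas  hit  (counter 7, T0.r 6)
[7] T1.load  rd  (counter 7, T1.r 7)
[8] T1.cas  hit  (counter 8, T1.r 7)
[9] T1.load  rd  (counter 8, T1.r 8)
[10] T1.cas  hit  (counter 9, T1.r 8)
[11] T1.load  rd  (counter 9, T1.r 9)
[12] T1.cas  hit  (counter 10, T1.r 9)

counter = 10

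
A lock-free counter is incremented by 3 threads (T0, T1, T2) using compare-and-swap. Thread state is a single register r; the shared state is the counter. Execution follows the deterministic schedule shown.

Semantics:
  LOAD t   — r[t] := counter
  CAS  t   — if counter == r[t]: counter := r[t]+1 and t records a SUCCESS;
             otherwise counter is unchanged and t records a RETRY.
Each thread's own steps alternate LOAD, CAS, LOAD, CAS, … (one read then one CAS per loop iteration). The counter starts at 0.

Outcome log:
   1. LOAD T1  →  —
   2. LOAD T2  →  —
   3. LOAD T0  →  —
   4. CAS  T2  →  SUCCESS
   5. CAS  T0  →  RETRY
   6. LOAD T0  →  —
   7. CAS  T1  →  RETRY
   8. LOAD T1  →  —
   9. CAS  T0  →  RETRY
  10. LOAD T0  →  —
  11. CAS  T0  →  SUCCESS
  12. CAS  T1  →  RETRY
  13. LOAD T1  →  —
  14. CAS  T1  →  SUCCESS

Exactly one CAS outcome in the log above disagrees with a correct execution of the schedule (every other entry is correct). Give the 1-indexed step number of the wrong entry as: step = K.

Reference trace:
T1 LOAD — after: cnt=0, r=0 — load
T2 LOAD — after: cnt=0, r=0 — load
T0 LOAD — after: cnt=0, r=0 — load
T2 CAS — after: cnt=1, r=0 — ok
T0 CAS — after: cnt=1, r=0 — retry
T0 LOAD — after: cnt=1, r=1 — load
T1 CAS — after: cnt=1, r=0 — retry
T1 LOAD — after: cnt=1, r=1 — load
T0 CAS — after: cnt=2, r=1 — ok
T0 LOAD — after: cnt=2, r=2 — load
T0 CAS — after: cnt=3, r=2 — ok
T1 CAS — after: cnt=3, r=1 — retry
T1 LOAD — after: cnt=3, r=3 — load
T1 CAS — after: cnt=4, r=3 — ok
Flip is step 9.

step = 9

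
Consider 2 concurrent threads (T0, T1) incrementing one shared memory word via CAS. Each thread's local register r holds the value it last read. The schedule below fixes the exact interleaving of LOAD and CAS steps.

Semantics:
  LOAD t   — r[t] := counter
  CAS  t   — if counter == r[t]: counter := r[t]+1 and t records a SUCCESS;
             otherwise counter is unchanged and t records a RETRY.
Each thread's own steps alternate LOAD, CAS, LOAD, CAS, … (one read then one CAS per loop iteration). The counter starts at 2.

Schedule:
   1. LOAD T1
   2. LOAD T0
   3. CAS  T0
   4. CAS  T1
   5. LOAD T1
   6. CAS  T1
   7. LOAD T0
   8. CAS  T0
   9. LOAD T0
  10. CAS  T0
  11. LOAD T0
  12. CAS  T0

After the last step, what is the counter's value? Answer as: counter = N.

1. LOAD T1 → mem=2 r[T1]=2 [LOAD]
2. LOAD T0 → mem=2 r[T0]=2 [LOAD]
3. CAS T0 → mem=3 r[T0]=2 [OK]
4. CAS T1 → mem=3 r[T1]=2 [RETRY]
5. LOAD T1 → mem=3 r[T1]=3 [LOAD]
6. CAS T1 → mem=4 r[T1]=3 [OK]
7. LOAD T0 → mem=4 r[T0]=4 [LOAD]
8. CAS T0 → mem=5 r[T0]=4 [OK]
9. LOAD T0 → mem=5 r[T0]=5 [LOAD]
10. CAS T0 → mem=6 r[T0]=5 [OK]
11. LOAD T0 → mem=6 r[T0]=6 [LOAD]
12. CAS T0 → mem=7 r[T0]=6 [OK]

counter = 7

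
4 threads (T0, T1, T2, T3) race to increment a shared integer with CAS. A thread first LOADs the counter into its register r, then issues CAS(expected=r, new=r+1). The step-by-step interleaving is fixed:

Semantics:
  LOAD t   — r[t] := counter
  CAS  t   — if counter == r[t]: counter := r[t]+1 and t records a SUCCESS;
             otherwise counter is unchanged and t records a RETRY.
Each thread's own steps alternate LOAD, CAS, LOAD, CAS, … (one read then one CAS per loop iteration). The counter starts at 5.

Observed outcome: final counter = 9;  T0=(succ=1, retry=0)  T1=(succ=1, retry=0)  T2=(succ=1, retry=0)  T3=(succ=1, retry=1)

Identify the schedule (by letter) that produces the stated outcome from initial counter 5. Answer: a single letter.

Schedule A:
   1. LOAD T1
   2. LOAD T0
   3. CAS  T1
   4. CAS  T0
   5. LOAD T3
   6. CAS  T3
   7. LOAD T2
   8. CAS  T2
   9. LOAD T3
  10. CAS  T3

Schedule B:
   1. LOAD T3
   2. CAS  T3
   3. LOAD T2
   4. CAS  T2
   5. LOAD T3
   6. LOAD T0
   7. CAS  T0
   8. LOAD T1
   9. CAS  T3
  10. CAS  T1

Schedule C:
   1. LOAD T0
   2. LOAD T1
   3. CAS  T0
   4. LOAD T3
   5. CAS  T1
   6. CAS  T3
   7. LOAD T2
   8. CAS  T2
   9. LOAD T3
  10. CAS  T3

Simulating candidate B:
1. LOAD T3 → mem=5 r[T3]=5 [LOAD]
2. CAS T3 → mem=6 r[T3]=5 [OK]
3. LOAD T2 → mem=6 r[T2]=6 [LOAD]
4. CAS T2 → mem=7 r[T2]=6 [OK]
5. LOAD T3 → mem=7 r[T3]=7 [LOAD]
6. LOAD T0 → mem=7 r[T0]=7 [LOAD]
7. CAS T0 → mem=8 r[T0]=7 [OK]
8. LOAD T1 → mem=8 r[T1]=8 [LOAD]
9. CAS T3 → mem=8 r[T3]=7 [RETRY]
10. CAS T1 → mem=9 r[T1]=8 [OK]

B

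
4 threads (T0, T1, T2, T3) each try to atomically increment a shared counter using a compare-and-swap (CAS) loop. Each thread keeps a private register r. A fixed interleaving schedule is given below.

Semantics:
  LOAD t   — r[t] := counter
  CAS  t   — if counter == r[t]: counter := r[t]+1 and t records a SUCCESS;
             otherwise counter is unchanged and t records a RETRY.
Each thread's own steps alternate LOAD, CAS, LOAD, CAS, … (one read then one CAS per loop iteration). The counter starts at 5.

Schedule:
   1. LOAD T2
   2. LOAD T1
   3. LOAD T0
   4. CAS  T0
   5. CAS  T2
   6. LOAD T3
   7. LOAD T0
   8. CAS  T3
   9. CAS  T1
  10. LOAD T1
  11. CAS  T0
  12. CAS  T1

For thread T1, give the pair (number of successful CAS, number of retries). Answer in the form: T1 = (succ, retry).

T2 LOAD — after: cnt=5, r=5 — load
T1 LOAD — after: cnt=5, r=5 — load
T0 LOAD — after: cnt=5, r=5 — load
T0 CAS — after: cnt=6, r=5 — ok
T2 CAS — after: cnt=6, r=5 — retry
T3 LOAD — after: cnt=6, r=6 — load
T0 LOAD — after: cnt=6, r=6 — load
T3 CAS — after: cnt=7, r=6 — ok
T1 CAS — after: cnt=7, r=5 — retry
T1 LOAD — after: cnt=7, r=7 — load
T0 CAS — after: cnt=7, r=6 — retry
T1 CAS — after: cnt=8, r=7 — ok

T1 = (1, 1)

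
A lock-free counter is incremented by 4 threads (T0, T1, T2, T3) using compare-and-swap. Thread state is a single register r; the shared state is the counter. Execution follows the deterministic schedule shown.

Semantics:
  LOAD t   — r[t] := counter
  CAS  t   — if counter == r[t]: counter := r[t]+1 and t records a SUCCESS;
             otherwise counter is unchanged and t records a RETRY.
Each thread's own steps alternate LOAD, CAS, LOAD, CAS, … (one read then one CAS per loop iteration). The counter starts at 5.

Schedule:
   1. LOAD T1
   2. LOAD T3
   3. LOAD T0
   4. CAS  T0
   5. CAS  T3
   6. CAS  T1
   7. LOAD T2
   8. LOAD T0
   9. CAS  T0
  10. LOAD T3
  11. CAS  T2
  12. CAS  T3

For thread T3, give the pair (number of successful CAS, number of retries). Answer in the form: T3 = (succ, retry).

T3 = (1, 1)

   1) LOAD T1:  M=5  r_T1=5
   2) LOAD T3:  M=5  r_T3=5
   3) LOAD T0:  M=5  r_T0=5
   4) CAS  T0:  M=6  r_T0=5 ✓
   5) CAS  T3:  M=6  r_T3=5 ✗
   6) CAS  T1:  M=6  r_T1=5 ✗
   7) LOAD T2:  M=6  r_T2=6
   8) LOAD T0:  M=6  r_T0=6
   9) CAS  T0:  M=7  r_T0=6 ✓
  10) LOAD T3:  M=7  r_T3=7
  11) CAS  T2:  M=7  r_T2=6 ✗
  12) CAS  T3:  M=8  r_T3=7 ✓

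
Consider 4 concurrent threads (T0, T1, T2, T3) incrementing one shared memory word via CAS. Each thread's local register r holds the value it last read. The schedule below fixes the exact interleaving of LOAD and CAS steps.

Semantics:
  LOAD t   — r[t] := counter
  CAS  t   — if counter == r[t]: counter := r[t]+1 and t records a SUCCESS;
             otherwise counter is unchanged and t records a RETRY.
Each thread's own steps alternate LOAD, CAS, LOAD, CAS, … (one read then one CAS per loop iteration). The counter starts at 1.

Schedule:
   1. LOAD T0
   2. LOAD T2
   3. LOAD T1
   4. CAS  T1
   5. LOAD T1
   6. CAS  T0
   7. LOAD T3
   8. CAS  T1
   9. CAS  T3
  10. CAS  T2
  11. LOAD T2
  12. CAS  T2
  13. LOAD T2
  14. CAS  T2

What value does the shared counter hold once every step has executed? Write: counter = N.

1. LOAD T0 → mem=1 r[T0]=1 [LOAD]
2. LOAD T2 → mem=1 r[T2]=1 [LOAD]
3. LOAD T1 → mem=1 r[T1]=1 [LOAD]
4. CAS T1 → mem=2 r[T1]=1 [OK]
5. LOAD T1 → mem=2 r[T1]=2 [LOAD]
6. CAS T0 → mem=2 r[T0]=1 [RETRY]
7. LOAD T3 → mem=2 r[T3]=2 [LOAD]
8. CAS T1 → mem=3 r[T1]=2 [OK]
9. CAS T3 → mem=3 r[T3]=2 [RETRY]
10. CAS T2 → mem=3 r[T2]=1 [RETRY]
11. LOAD T2 → mem=3 r[T2]=3 [LOAD]
12. CAS T2 → mem=4 r[T2]=3 [OK]
13. LOAD T2 → mem=4 r[T2]=4 [LOAD]
14. CAS T2 → mem=5 r[T2]=4 [OK]

counter = 5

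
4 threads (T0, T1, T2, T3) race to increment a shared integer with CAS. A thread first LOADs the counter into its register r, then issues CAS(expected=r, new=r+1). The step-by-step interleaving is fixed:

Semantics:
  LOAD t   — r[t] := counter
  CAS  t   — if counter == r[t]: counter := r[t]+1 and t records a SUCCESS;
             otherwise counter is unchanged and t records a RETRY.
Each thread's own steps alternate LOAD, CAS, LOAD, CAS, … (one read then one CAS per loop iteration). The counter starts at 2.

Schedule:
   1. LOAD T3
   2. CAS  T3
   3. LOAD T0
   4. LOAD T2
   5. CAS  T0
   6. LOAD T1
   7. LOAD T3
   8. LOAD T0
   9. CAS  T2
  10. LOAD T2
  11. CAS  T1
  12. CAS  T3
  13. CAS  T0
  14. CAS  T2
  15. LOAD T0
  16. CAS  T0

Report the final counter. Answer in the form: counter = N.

counter = 6

#1 T3 reads 2
#2 T3 CAS(2→3) writes; counter now 3
#3 T0 reads 3
#4 T2 reads 3
#5 T0 CAS(3→4) writes; counter now 4
#6 T1 reads 4
#7 T3 reads 4
#8 T0 reads 4
#9 T2 CAS(3→4) fails; counter now 4
#10 T2 reads 4
#11 T1 CAS(4→5) writes; counter now 5
#12 T3 CAS(4→5) fails; counter now 5
#13 T0 CAS(4→5) fails; counter now 5
#14 T2 CAS(4→5) fails; counter now 5
#15 T0 reads 5
#16 T0 CAS(5→6) writes; counter now 6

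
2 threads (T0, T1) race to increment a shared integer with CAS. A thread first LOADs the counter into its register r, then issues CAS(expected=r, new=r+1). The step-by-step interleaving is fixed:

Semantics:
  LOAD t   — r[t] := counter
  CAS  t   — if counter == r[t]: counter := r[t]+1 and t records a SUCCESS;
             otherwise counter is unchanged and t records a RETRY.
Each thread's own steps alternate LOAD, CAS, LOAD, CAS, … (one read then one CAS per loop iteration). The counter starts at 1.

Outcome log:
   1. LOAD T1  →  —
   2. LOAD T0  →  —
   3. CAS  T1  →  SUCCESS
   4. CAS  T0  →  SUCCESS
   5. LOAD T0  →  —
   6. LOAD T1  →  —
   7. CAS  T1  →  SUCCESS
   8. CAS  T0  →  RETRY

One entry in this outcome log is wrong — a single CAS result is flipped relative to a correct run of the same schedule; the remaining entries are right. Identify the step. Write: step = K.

Re-executing:
T1 LOAD — after: cnt=1, r=1 — load
T0 LOAD — after: cnt=1, r=1 — load
T1 CAS — after: cnt=2, r=1 — ok
T0 CAS — after: cnt=2, r=1 — retry
T0 LOAD — after: cnt=2, r=2 — load
T1 LOAD — after: cnt=2, r=2 — load
T1 CAS — after: cnt=3, r=2 — ok
T0 CAS — after: cnt=3, r=2 — retry
Log disagrees first at step 4.

step = 4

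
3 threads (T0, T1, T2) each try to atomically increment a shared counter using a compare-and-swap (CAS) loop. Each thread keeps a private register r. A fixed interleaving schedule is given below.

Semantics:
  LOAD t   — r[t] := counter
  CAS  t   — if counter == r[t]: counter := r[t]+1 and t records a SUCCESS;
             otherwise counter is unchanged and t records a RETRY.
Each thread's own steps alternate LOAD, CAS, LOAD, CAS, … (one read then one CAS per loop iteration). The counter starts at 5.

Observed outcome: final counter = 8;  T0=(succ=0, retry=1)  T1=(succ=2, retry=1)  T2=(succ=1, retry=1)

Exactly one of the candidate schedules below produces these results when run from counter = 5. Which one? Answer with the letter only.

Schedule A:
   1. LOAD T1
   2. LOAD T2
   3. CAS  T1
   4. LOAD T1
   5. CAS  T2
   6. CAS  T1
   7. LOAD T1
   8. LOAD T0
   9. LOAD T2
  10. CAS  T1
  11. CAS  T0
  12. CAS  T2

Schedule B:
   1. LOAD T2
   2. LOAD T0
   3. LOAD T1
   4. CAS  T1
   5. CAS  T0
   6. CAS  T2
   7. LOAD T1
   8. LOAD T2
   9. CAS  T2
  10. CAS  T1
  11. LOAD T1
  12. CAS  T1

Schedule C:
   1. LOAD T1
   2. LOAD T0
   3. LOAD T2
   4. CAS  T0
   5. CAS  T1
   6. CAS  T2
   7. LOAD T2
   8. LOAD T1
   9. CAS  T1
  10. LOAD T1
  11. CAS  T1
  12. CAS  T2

Run B:
   1) LOAD T2:  M=5  r_T2=5
   2) LOAD T0:  M=5  r_T0=5
   3) LOAD T1:  M=5  r_T1=5
   4) CAS  T1:  M=6  r_T1=5 ✓
   5) CAS  T0:  M=6  r_T0=5 ✗
   6) CAS  T2:  M=6  r_T2=5 ✗
   7) LOAD T1:  M=6  r_T1=6
   8) LOAD T2:  M=6  r_T2=6
   9) CAS  T2:  M=7  r_T2=6 ✓
  10) CAS  T1:  M=7  r_T1=6 ✗
  11) LOAD T1:  M=7  r_T1=7
  12) CAS  T1:  M=8  r_T1=7 ✓

B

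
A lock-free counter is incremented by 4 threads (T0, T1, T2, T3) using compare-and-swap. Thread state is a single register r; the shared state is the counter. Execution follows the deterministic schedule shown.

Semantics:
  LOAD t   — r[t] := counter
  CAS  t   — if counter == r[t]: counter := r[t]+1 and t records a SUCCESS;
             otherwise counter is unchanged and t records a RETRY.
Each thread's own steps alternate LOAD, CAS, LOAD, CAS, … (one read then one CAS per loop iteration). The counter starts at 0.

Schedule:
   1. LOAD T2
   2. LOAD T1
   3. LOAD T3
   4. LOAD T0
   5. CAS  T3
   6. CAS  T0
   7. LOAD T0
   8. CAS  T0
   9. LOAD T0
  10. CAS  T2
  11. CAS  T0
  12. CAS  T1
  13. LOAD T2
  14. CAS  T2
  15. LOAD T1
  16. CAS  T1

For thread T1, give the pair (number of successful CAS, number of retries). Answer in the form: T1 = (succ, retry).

T2 LOAD — after: cnt=0, r=0 — load
T1 LOAD — after: cnt=0, r=0 — load
T3 LOAD — after: cnt=0, r=0 — load
T0 LOAD — after: cnt=0, r=0 — load
T3 CAS — after: cnt=1, r=0 — ok
T0 CAS — after: cnt=1, r=0 — retry
T0 LOAD — after: cnt=1, r=1 — load
T0 CAS — after: cnt=2, r=1 — ok
T0 LOAD — after: cnt=2, r=2 — load
T2 CAS — after: cnt=2, r=0 — retry
T0 CAS — after: cnt=3, r=2 — ok
T1 CAS — after: cnt=3, r=0 — retry
T2 LOAD — after: cnt=3, r=3 — load
T2 CAS — after: cnt=4, r=3 — ok
T1 LOAD — after: cnt=4, r=4 — load
T1 CAS — after: cnt=5, r=4 — ok

T1 = (1, 1)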